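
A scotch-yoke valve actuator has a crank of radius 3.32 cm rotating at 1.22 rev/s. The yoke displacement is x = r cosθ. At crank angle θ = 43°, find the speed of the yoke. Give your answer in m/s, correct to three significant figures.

ω = 7.665 rad/s (from 1.22 rev/s).
x = r cosθ ⇒ ẋ = −rω sinθ.
|v| = rω|sinθ| = 0.0332·7.665·|sin 43°| = 0.17356 m/s.

0.174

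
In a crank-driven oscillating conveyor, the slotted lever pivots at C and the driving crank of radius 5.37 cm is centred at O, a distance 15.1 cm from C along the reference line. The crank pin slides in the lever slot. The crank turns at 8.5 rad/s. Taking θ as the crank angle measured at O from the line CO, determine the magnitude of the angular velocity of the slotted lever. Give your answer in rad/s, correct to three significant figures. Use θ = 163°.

ω = 8.5 rad/s
Crank pin A relative to C: A = (d + r cosθ, r sinθ); lever angle φ = atan2(r sinθ, d + r cosθ).
Differentiating tanφ: φ̇ = rω(d cosθ + r)/(d² + r² + 2dr cosθ).
d² + r² + 2dr cosθ = |CA|² = 0.0101759 m²;  d cosθ + r = -0.090702 m.
|ω_lever| = |0.0537·8.5·-0.090702| / 0.0101759 = 4.0685 rad/s.

4.07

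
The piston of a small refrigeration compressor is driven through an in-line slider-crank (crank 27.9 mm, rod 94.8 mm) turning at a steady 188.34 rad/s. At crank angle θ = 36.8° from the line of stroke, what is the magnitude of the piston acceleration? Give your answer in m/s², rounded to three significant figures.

882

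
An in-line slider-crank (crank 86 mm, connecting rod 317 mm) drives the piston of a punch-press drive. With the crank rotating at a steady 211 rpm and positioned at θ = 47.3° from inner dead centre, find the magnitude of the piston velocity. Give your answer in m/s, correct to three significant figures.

ω = 2π·211/60 = 22.1 rad/s
For an in-line slider-crank, x = r cosθ + √(L² − r² sin²θ), so v = −rω sinθ·[1 + r cosθ/√(L² − r² sin²θ)].
With r = 0.086 m, L = 0.317 m, θ = 47.3°: √(L² − r² sin²θ) = 0.31064 m.
v = −0.086·22.1·0.73491·[1 + 0.086·0.67816/0.31064] = -1.6587 m/s.
|v| = 1.6587 m/s.

1.66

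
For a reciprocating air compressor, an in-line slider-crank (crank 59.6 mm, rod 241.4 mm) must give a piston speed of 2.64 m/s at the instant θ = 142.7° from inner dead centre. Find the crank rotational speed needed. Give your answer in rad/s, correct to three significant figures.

91.2

For an in-line slider-crank, |v_piston| = rω|sinθ|·[1 + r cosθ/√(L² − r² sin²θ)].
With r = 0.0596 m, L = 0.2414 m, θ = 142.7°: the bracketed kinematic factor |dx/dθ| = 0.028943 m.
ω = v/|dx/dθ| = 2.64/0.028943 = 91.214 rad/s.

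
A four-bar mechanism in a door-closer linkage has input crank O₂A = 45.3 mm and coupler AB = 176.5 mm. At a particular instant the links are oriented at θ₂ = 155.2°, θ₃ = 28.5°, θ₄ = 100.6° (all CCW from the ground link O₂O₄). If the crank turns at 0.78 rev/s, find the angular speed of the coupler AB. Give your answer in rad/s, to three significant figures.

1.08

ω₂ = 4.901 rad/s (from 0.78 rev/s).
Differentiating the loop-closure r₂e^{iθ₂}+r₃e^{iθ₃}=r₁+r₄e^{iθ₄} gives r₂ω₂e^{iθ₂}+r₃ω₃e^{iθ₃}=r₄ω₄e^{iθ₄}.
Eliminating the other unknown: ω₃ = r₂ω₂ sin(θ₄−θ₂) / [r₃ sin(θ₃−θ₄)].
Numerator sine = -0.81513; denominator sine = -0.95159.
Result = 0.0453·4.901·(-0.81513) / (0.1765·(-0.95159)) = +1.0775 rad/s; magnitude 1.0775 rad/s.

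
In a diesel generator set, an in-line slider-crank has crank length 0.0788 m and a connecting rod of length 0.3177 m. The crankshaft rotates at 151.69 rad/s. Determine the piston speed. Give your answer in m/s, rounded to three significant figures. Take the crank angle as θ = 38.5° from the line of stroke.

ω = 151.7 rad/s
For an in-line slider-crank, x = r cosθ + √(L² − r² sin²θ), so v = −rω sinθ·[1 + r cosθ/√(L² − r² sin²θ)].
With r = 0.0788 m, L = 0.3177 m, θ = 38.5°: √(L² − r² sin²θ) = 0.31389 m.
v = −0.0788·151.7·0.62251·[1 + 0.0788·0.78261/0.31389] = -8.903 m/s.
|v| = 8.903 m/s.

8.90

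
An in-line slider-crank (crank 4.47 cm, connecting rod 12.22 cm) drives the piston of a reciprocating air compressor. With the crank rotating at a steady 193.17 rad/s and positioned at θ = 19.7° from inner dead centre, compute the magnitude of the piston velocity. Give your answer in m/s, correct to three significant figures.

3.92

ω = 193.2 rad/s
For an in-line slider-crank, x = r cosθ + √(L² − r² sin²θ), so v = −rω sinθ·[1 + r cosθ/√(L² − r² sin²θ)].
With r = 0.0447 m, L = 0.1222 m, θ = 19.7°: √(L² − r² sin²θ) = 0.12127 m.
v = −0.0447·193.2·0.33710·[1 + 0.0447·0.94147/0.12127] = -3.9208 m/s.
|v| = 3.9208 m/s.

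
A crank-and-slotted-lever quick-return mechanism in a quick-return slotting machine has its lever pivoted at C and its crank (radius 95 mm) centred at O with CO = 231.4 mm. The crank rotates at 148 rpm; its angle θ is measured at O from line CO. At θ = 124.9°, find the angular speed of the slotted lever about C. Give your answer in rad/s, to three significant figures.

1.47

ω = 15.5 rad/s (from 148 rpm).
Crank pin A relative to C: A = (d + r cosθ, r sinθ); lever angle φ = atan2(r sinθ, d + r cosθ).
Differentiating tanφ: φ̇ = rω(d cosθ + r)/(d² + r² + 2dr cosθ).
d² + r² + 2dr cosθ = |CA|² = 0.037416 m²;  d cosθ + r = -0.037395 m.
|ω_lever| = |0.095·15.5·-0.037395| / 0.037416 = 1.4715 rad/s.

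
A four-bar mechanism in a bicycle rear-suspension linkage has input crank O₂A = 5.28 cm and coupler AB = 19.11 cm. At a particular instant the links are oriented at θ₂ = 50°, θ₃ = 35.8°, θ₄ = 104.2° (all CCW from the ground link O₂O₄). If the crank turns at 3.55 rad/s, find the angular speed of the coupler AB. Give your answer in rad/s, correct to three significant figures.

0.856

ω₂ = 3.55 rad/s
Differentiating the loop-closure r₂e^{iθ₂}+r₃e^{iθ₃}=r₁+r₄e^{iθ₄} gives r₂ω₂e^{iθ₂}+r₃ω₃e^{iθ₃}=r₄ω₄e^{iθ₄}.
Eliminating the other unknown: ω₃ = r₂ω₂ sin(θ₄−θ₂) / [r₃ sin(θ₃−θ₄)].
Numerator sine = +0.81106; denominator sine = -0.92978.
Result = 0.0528·3.55·(+0.81106) / (0.1911·(-0.92978)) = -0.85561 rad/s; magnitude 0.85561 rad/s.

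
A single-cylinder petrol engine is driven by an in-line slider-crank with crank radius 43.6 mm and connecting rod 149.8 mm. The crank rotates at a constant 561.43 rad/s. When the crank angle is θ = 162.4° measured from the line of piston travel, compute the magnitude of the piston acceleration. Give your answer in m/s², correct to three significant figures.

9790

ω = 561.4 rad/s
x(θ) = r cosθ + √(L² − r² sin²θ); with ω constant, a = ω²·d²x/dθ².
d²x/dθ² = −r cosθ − r²(cos2θ)/√u − r⁴ sin²2θ/(4u^{3/2}),  u = L² − r² sin²θ = 0.0222662 m².
Substituting r = 0.0436 m, L = 0.1498 m, θ = 162.4°: d²x/dθ² = +0.031059 m.
a = ω²·d²x/dθ² = (561.4)²·(+0.031059) = +9789.9 m/s²;  |a| = 9789.9 m/s².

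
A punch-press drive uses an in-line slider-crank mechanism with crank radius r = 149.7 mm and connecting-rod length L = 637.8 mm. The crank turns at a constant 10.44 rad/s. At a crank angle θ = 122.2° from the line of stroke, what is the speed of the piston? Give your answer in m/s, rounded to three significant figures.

1.15

ω = 10.44 rad/s
For an in-line slider-crank, x = r cosθ + √(L² − r² sin²θ), so v = −rω sinθ·[1 + r cosθ/√(L² − r² sin²θ)].
With r = 0.1497 m, L = 0.6378 m, θ = 122.2°: √(L² − r² sin²θ) = 0.62509 m.
v = −0.1497·10.44·0.84619·[1 + 0.1497·-0.53288/0.62509] = -1.1537 m/s.
|v| = 1.1537 m/s.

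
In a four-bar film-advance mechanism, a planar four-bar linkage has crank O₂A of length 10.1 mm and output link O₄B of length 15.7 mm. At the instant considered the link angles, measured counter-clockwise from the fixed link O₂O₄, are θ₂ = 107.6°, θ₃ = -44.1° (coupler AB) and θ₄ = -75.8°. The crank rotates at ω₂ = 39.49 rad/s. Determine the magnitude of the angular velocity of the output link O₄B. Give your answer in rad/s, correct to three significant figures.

ω₂ = 39.49 rad/s
Differentiating the loop-closure r₂e^{iθ₂}+r₃e^{iθ₃}=r₁+r₄e^{iθ₄} gives r₂ω₂e^{iθ₂}+r₃ω₃e^{iθ₃}=r₄ω₄e^{iθ₄}.
Eliminating the other unknown: ω₄ = r₂ω₂ sin(θ₂−θ₃) / [r₄ sin(θ₄−θ₃)].
Numerator sine = +0.47409; denominator sine = -0.52547.
Result = 0.0101·39.49·(+0.47409) / (0.0157·(-0.52547)) = -22.92 rad/s; magnitude 22.92 rad/s.

22.9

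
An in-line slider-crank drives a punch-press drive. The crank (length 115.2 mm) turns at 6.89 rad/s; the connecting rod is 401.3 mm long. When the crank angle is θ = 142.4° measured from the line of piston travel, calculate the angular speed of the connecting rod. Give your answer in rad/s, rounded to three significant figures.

ω = 6.89 rad/s
The rod makes angle φ with the slider axis where L sinφ = r sinθ; differentiating, L cosφ·φ̇ = r ω cosθ.
L cosφ = √(L² − r² sin²θ) = 0.3951 m.
|ω_rod| = r ω |cosθ| / √(L² − r² sin²θ) = 0.1152·6.89·0.79229/0.3951 = 1.5917 rad/s.

1.59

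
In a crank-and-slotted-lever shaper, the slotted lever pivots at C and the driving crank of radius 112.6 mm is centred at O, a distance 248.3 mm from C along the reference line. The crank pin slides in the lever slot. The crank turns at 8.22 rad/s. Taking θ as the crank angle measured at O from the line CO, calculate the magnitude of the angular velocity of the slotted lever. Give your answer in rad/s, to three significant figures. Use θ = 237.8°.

ω = 8.22 rad/s
Crank pin A relative to C: A = (d + r cosθ, r sinθ); lever angle φ = atan2(r sinθ, d + r cosθ).
Differentiating tanφ: φ̇ = rω(d cosθ + r)/(d² + r² + 2dr cosθ).
d² + r² + 2dr cosθ = |CA|² = 0.0445347 m²;  d cosθ + r = -0.019713 m.
|ω_lever| = |0.1126·8.22·-0.019713| / 0.0445347 = 0.4097 rad/s.

0.410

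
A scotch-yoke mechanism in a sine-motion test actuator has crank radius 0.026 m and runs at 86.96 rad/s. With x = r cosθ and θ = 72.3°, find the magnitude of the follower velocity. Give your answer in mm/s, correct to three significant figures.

2150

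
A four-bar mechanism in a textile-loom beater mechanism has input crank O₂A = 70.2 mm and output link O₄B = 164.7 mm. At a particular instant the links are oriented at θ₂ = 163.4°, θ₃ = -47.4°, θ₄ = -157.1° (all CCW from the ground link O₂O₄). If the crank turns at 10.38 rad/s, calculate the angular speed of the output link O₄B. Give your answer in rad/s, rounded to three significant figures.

2.41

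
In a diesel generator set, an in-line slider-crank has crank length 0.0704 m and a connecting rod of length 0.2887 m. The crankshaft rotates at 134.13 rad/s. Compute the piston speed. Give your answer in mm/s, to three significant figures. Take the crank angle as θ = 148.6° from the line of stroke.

3890

ω = 134.1 rad/s
For an in-line slider-crank, x = r cosθ + √(L² − r² sin²θ), so v = −rω sinθ·[1 + r cosθ/√(L² − r² sin²θ)].
With r = 0.0704 m, L = 0.2887 m, θ = 148.6°: √(L² − r² sin²θ) = 0.28636 m.
v = −0.0704·134.1·0.52101·[1 + 0.0704·-0.85355/0.28636] = -3.8874 m/s.
|v| = 3.8874 m/s = 3887.4 mm/s.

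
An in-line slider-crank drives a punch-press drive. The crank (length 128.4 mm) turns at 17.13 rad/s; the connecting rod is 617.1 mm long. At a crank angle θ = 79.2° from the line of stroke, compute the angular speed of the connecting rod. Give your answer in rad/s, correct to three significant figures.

0.682

ω = 17.13 rad/s
The rod makes angle φ with the slider axis where L sinφ = r sinθ; differentiating, L cosφ·φ̇ = r ω cosθ.
L cosφ = √(L² − r² sin²θ) = 0.60407 m.
|ω_rod| = r ω |cosθ| / √(L² − r² sin²θ) = 0.1284·17.13·0.18738/0.60407 = 0.68227 rad/s.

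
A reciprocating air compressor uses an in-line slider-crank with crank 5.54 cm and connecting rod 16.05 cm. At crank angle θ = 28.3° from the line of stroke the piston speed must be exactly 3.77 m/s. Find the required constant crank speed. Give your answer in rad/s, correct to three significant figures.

110

For an in-line slider-crank, |v_piston| = rω|sinθ|·[1 + r cosθ/√(L² − r² sin²θ)].
With r = 0.0554 m, L = 0.1605 m, θ = 28.3°: the bracketed kinematic factor |dx/dθ| = 0.034356 m.
ω = v/|dx/dθ| = 3.77/0.034356 = 109.73 rad/s.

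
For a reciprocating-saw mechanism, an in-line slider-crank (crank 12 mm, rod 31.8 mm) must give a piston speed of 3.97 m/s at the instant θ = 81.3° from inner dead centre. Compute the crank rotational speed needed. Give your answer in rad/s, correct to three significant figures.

For an in-line slider-crank, |v_piston| = rω|sinθ|·[1 + r cosθ/√(L² − r² sin²θ)].
With r = 0.012 m, L = 0.0318 m, θ = 81.3°: the bracketed kinematic factor |dx/dθ| = 0.012592 m.
ω = v/|dx/dθ| = 3.97/0.012592 = 315.29 rad/s.

315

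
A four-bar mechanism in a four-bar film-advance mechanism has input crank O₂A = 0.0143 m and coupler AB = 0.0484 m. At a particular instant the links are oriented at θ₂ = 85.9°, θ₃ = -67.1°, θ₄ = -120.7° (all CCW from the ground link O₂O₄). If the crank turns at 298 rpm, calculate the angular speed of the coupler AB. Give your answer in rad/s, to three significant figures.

5.13

ω₂ = 31.21 rad/s (from 298 rpm).
Differentiating the loop-closure r₂e^{iθ₂}+r₃e^{iθ₃}=r₁+r₄e^{iθ₄} gives r₂ω₂e^{iθ₂}+r₃ω₃e^{iθ₃}=r₄ω₄e^{iθ₄}.
Eliminating the other unknown: ω₃ = r₂ω₂ sin(θ₄−θ₂) / [r₃ sin(θ₃−θ₄)].
Numerator sine = +0.44776; denominator sine = +0.80489.
Result = 0.0143·31.21·(+0.44776) / (0.0484·(+0.80489)) = +5.1291 rad/s; magnitude 5.1291 rad/s.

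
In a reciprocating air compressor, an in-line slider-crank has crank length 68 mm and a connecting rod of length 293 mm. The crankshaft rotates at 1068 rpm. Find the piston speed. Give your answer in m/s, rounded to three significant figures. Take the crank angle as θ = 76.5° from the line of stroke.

ω = 2π·1068/60 = 111.8 rad/s
For an in-line slider-crank, x = r cosθ + √(L² − r² sin²θ), so v = −rω sinθ·[1 + r cosθ/√(L² − r² sin²θ)].
With r = 0.068 m, L = 0.293 m, θ = 76.5°: √(L² − r² sin²θ) = 0.28544 m.
v = −0.068·111.8·0.97237·[1 + 0.068·0.23345/0.28544] = -7.8063 m/s.
|v| = 7.8063 m/s.

7.81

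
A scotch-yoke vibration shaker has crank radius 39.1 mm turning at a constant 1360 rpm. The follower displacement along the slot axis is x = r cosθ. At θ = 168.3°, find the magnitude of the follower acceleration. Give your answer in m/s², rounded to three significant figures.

ω = 142.4 rad/s (from 1360 rpm).
x = r cosθ ⇒ ẍ = −rω² cosθ (ω constant).
|a| = rω²|cosθ| = 0.0391·(142.4)²·|cos 168.3°| = 776.59 m/s².

777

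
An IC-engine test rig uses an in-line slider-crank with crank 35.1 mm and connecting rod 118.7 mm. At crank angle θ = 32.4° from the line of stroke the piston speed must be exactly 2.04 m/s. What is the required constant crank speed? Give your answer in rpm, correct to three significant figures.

For an in-line slider-crank, |v_piston| = rω|sinθ|·[1 + r cosθ/√(L² − r² sin²θ)].
With r = 0.0351 m, L = 0.1187 m, θ = 32.4°: the bracketed kinematic factor |dx/dθ| = 0.023563 m.
ω = v/|dx/dθ| = 2.04/0.023563 = 86.575 rad/s.
N = 60ω/(2π) = 826.73 rpm.

827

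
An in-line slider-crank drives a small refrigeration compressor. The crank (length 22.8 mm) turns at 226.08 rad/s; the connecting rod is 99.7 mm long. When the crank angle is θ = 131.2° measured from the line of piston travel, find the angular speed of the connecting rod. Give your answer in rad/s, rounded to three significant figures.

34.6

ω = 226.1 rad/s
The rod makes angle φ with the slider axis where L sinφ = r sinθ; differentiating, L cosφ·φ̇ = r ω cosθ.
L cosφ = √(L² − r² sin²θ) = 0.098213 m.
|ω_rod| = r ω |cosθ| / √(L² − r² sin²θ) = 0.0228·226.1·0.65869/0.098213 = 34.571 rad/s.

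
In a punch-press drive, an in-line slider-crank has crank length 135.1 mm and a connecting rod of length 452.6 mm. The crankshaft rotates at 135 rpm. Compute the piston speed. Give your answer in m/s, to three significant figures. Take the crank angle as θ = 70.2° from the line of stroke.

ω = 2π·135/60 = 14.14 rad/s
For an in-line slider-crank, x = r cosθ + √(L² − r² sin²θ), so v = −rω sinθ·[1 + r cosθ/√(L² − r² sin²θ)].
With r = 0.1351 m, L = 0.4526 m, θ = 70.2°: √(L² − r² sin²θ) = 0.43438 m.
v = −0.1351·14.14·0.94088·[1 + 0.1351·0.33874/0.43438] = -1.9863 m/s.
|v| = 1.9863 m/s.

1.99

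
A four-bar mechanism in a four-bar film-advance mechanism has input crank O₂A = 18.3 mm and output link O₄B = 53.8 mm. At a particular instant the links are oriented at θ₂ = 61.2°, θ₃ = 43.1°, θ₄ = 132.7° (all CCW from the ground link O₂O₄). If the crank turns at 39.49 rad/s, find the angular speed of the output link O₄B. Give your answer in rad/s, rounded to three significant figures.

4.17

ω₂ = 39.49 rad/s
Differentiating the loop-closure r₂e^{iθ₂}+r₃e^{iθ₃}=r₁+r₄e^{iθ₄} gives r₂ω₂e^{iθ₂}+r₃ω₃e^{iθ₃}=r₄ω₄e^{iθ₄}.
Eliminating the other unknown: ω₄ = r₂ω₂ sin(θ₂−θ₃) / [r₄ sin(θ₄−θ₃)].
Numerator sine = +0.31068; denominator sine = +0.99998.
Result = 0.0183·39.49·(+0.31068) / (0.0538·(+0.99998)) = +4.1733 rad/s; magnitude 4.1733 rad/s.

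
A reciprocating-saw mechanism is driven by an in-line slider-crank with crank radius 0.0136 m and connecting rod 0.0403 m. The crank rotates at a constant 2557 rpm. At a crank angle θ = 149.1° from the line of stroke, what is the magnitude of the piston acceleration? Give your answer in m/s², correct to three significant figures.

671

ω = 2π·2557/60 = 267.8 rad/s
x(θ) = r cosθ + √(L² − r² sin²θ); with ω constant, a = ω²·d²x/dθ².
d²x/dθ² = −r cosθ − r²(cos2θ)/√u − r⁴ sin²2θ/(4u^{3/2}),  u = L² − r² sin²θ = 0.00157531 m².
Substituting r = 0.0136 m, L = 0.0403 m, θ = 149.1°: d²x/dθ² = +0.0093613 m.
a = ω²·d²x/dθ² = (267.8)²·(+0.0093613) = +671.21 m/s²;  |a| = 671.21 m/s².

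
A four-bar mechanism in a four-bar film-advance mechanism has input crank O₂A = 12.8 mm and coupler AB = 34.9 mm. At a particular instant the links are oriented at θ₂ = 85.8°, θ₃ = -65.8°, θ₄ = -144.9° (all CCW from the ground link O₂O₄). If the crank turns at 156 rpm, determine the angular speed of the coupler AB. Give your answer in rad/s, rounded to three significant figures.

4.72

ω₂ = 16.34 rad/s (from 156 rpm).
Differentiating the loop-closure r₂e^{iθ₂}+r₃e^{iθ₃}=r₁+r₄e^{iθ₄} gives r₂ω₂e^{iθ₂}+r₃ω₃e^{iθ₃}=r₄ω₄e^{iθ₄}.
Eliminating the other unknown: ω₃ = r₂ω₂ sin(θ₄−θ₂) / [r₃ sin(θ₃−θ₄)].
Numerator sine = +0.77384; denominator sine = +0.98196.
Result = 0.0128·16.34·(+0.77384) / (0.0349·(+0.98196)) = +4.7217 rad/s; magnitude 4.7217 rad/s.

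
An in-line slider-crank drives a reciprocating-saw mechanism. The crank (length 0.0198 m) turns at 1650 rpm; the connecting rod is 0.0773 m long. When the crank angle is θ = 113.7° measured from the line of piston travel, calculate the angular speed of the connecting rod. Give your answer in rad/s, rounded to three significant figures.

ω = 172.8 rad/s (converted from 1650 rpm).
The rod makes angle φ with the slider axis where L sinφ = r sinθ; differentiating, L cosφ·φ̇ = r ω cosθ.
L cosφ = √(L² − r² sin²θ) = 0.075144 m.
|ω_rod| = r ω |cosθ| / √(L² − r² sin²θ) = 0.0198·172.8·0.40195/0.075144 = 18.3 rad/s.

18.3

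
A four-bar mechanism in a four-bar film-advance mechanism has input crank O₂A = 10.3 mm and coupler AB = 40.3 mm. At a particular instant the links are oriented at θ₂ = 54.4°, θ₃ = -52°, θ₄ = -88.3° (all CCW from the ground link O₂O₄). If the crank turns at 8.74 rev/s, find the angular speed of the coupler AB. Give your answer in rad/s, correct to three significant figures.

ω₂ = 54.92 rad/s (from 8.74 rev/s).
Differentiating the loop-closure r₂e^{iθ₂}+r₃e^{iθ₃}=r₁+r₄e^{iθ₄} gives r₂ω₂e^{iθ₂}+r₃ω₃e^{iθ₃}=r₄ω₄e^{iθ₄}.
Eliminating the other unknown: ω₃ = r₂ω₂ sin(θ₄−θ₂) / [r₃ sin(θ₃−θ₄)].
Numerator sine = -0.60599; denominator sine = +0.59201.
Result = 0.0103·54.92·(-0.60599) / (0.0403·(+0.59201)) = -14.367 rad/s; magnitude 14.367 rad/s.

14.4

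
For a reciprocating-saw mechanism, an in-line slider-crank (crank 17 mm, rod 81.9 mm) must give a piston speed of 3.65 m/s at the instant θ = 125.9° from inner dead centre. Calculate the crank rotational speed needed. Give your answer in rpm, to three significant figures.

2890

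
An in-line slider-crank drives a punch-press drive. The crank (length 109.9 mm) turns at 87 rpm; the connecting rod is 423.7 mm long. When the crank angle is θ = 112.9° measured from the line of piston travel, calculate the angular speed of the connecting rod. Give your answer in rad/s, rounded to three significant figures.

0.947

ω = 9.111 rad/s (converted from 87 rpm).
The rod makes angle φ with the slider axis where L sinφ = r sinθ; differentiating, L cosφ·φ̇ = r ω cosθ.
L cosφ = √(L² − r² sin²θ) = 0.41143 m.
|ω_rod| = r ω |cosθ| / √(L² − r² sin²θ) = 0.1099·9.111·0.38912/0.41143 = 0.94698 rad/s.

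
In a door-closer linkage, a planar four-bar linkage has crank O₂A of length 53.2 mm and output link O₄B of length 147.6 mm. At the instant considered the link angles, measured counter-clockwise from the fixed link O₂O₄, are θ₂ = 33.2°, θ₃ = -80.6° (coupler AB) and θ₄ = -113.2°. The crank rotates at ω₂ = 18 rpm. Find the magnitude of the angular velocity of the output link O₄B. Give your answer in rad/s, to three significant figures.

1.15

ω₂ = 1.885 rad/s (from 18 rpm).
Differentiating the loop-closure r₂e^{iθ₂}+r₃e^{iθ₃}=r₁+r₄e^{iθ₄} gives r₂ω₂e^{iθ₂}+r₃ω₃e^{iθ₃}=r₄ω₄e^{iθ₄}.
Eliminating the other unknown: ω₄ = r₂ω₂ sin(θ₂−θ₃) / [r₄ sin(θ₄−θ₃)].
Numerator sine = +0.91496; denominator sine = -0.53877.
Result = 0.0532·1.885·(+0.91496) / (0.1476·(-0.53877)) = -1.1538 rad/s; magnitude 1.1538 rad/s.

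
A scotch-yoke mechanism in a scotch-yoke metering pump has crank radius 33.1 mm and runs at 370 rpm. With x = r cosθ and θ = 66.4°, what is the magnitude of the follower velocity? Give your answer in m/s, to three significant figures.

1.18

ω = 38.75 rad/s (from 370 rpm).
x = r cosθ ⇒ ẋ = −rω sinθ.
|v| = rω|sinθ| = 0.0331·38.75·|sin 66.4°| = 1.1752 m/s.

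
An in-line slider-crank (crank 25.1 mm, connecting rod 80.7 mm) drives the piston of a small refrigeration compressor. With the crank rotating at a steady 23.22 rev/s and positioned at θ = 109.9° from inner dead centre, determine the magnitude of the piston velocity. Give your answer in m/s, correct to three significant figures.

3.06

ω = 2π·23.2 = 145.9 rad/s
For an in-line slider-crank, x = r cosθ + √(L² − r² sin²θ), so v = −rω sinθ·[1 + r cosθ/√(L² − r² sin²θ)].
With r = 0.0251 m, L = 0.0807 m, θ = 109.9°: √(L² − r² sin²θ) = 0.077172 m.
v = −0.0251·145.9·0.94029·[1 + 0.0251·-0.34038/0.077172] = -3.0621 m/s.
|v| = 3.0621 m/s.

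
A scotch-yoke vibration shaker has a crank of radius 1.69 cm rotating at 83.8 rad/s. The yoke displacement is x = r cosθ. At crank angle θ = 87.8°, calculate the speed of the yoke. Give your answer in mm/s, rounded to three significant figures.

ω = 83.8 rad/s
x = r cosθ ⇒ ẋ = −rω sinθ.
|v| = rω|sinθ| = 0.0169·83.8·|sin 87.8°| = 1.4152 m/s = 1415.2 mm/s.

1420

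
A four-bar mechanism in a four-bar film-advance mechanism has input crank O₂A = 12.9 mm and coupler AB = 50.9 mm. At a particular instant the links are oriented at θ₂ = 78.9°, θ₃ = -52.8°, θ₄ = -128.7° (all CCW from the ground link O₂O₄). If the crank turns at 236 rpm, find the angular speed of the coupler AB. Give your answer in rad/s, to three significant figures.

ω₂ = 24.71 rad/s (from 236 rpm).
Differentiating the loop-closure r₂e^{iθ₂}+r₃e^{iθ₃}=r₁+r₄e^{iθ₄} gives r₂ω₂e^{iθ₂}+r₃ω₃e^{iθ₃}=r₄ω₄e^{iθ₄}.
Eliminating the other unknown: ω₃ = r₂ω₂ sin(θ₄−θ₂) / [r₃ sin(θ₃−θ₄)].
Numerator sine = +0.46330; denominator sine = +0.96987.
Result = 0.0129·24.71·(+0.46330) / (0.0509·(+0.96987)) = +2.992 rad/s; magnitude 2.992 rad/s.

2.99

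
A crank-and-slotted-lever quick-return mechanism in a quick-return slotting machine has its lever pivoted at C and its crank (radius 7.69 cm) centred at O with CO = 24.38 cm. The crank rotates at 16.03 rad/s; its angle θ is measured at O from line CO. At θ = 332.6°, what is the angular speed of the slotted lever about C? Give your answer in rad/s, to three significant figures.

3.67

ω = 16.03 rad/s
Crank pin A relative to C: A = (d + r cosθ, r sinθ); lever angle φ = atan2(r sinθ, d + r cosθ).
Differentiating tanφ: φ̇ = rω(d cosθ + r)/(d² + r² + 2dr cosθ).
d² + r² + 2dr cosθ = |CA|² = 0.098642 m²;  d cosθ + r = +0.29335 m.
|ω_lever| = |0.0769·16.03·+0.29335| / 0.098642 = 3.6659 rad/s.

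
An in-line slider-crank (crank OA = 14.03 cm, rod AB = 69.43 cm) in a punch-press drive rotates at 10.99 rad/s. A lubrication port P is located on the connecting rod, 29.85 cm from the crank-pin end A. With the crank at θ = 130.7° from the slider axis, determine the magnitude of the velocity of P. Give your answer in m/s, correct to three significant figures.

1.24

ω = 10.99 rad/s.  Crank-pin speed |V_A| = rω = 1.5419 m/s, perpendicular to OA.
Rod angle: sinφ = −(r/L) sinθ ⇒ φ = -8.812°; ω_rod = −rω cosθ/√(L²−r²sin²θ) = +1.4655 rad/s.
V_P = V_A + ω_rod × AP, with AP = 0.2985 m along the rod.
Components: V_Px = −rω sinθ − a·ω_rod·sinφ = -1.1019 m/s;  V_Py = rω cosθ + a·ω_rod·cosφ = -0.57319 m/s.
|V_P| = √(V_Px² + V_Py²) = 1.2421 m/s.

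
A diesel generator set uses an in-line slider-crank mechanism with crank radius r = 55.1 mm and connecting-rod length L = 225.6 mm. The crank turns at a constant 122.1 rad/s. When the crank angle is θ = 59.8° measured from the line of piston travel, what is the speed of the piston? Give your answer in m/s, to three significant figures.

ω = 122.1 rad/s
For an in-line slider-crank, x = r cosθ + √(L² − r² sin²θ), so v = −rω sinθ·[1 + r cosθ/√(L² − r² sin²θ)].
With r = 0.0551 m, L = 0.2256 m, θ = 59.8°: √(L² − r² sin²θ) = 0.22052 m.
v = −0.0551·122.1·0.86427·[1 + 0.0551·0.50302/0.22052] = -6.5454 m/s.
|v| = 6.5454 m/s.

6.55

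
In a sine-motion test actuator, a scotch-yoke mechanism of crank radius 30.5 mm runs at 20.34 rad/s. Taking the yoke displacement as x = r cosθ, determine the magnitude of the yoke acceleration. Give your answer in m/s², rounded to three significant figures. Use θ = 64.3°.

ω = 20.34 rad/s
x = r cosθ ⇒ ẍ = −rω² cosθ (ω constant).
|a| = rω²|cosθ| = 0.0305·(20.34)²·|cos 64.3°| = 5.4721 m/s².

5.47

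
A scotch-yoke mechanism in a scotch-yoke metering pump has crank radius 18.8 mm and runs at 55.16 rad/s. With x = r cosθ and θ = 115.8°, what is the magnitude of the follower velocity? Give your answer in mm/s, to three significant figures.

934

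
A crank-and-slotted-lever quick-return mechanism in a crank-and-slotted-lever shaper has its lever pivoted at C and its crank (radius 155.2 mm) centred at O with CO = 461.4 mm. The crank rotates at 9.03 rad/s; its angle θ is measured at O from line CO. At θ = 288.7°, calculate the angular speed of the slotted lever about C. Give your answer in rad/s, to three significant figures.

ω = 9.03 rad/s
Crank pin A relative to C: A = (d + r cosθ, r sinθ); lever angle φ = atan2(r sinθ, d + r cosθ).
Differentiating tanφ: φ̇ = rω(d cosθ + r)/(d² + r² + 2dr cosθ).
d² + r² + 2dr cosθ = |CA|² = 0.282895 m²;  d cosθ + r = +0.30313 m.
|ω_lever| = |0.1552·9.03·+0.30313| / 0.282895 = 1.5017 rad/s.

1.50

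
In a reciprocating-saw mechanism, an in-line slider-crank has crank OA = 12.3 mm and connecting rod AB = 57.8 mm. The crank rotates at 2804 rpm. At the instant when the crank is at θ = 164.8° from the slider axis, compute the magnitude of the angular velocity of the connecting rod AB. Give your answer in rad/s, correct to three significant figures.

ω = 293.6 rad/s (converted from 2804 rpm).
The rod makes angle φ with the slider axis where L sinφ = r sinθ; differentiating, L cosφ·φ̇ = r ω cosθ.
L cosφ = √(L² − r² sin²θ) = 0.05771 m.
|ω_rod| = r ω |cosθ| / √(L² − r² sin²θ) = 0.0123·293.6·0.96502/0.05771 = 60.394 rad/s.

60.4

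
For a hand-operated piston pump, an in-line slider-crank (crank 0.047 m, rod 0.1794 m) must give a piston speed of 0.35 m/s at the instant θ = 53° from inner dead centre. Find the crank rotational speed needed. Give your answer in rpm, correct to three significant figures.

For an in-line slider-crank, |v_piston| = rω|sinθ|·[1 + r cosθ/√(L² − r² sin²θ)].
With r = 0.047 m, L = 0.1794 m, θ = 53°: the bracketed kinematic factor |dx/dθ| = 0.043588 m.
ω = v/|dx/dθ| = 0.35/0.043588 = 8.0297 rad/s.
N = 60ω/(2π) = 76.678 rpm.

76.7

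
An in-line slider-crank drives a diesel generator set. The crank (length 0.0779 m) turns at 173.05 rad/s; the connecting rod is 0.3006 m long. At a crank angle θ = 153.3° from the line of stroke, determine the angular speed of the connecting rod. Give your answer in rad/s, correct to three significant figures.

ω = 173.1 rad/s
The rod makes angle φ with the slider axis where L sinφ = r sinθ; differentiating, L cosφ·φ̇ = r ω cosθ.
L cosφ = √(L² − r² sin²θ) = 0.29856 m.
|ω_rod| = r ω |cosθ| / √(L² − r² sin²θ) = 0.0779·173.1·0.89337/0.29856 = 40.338 rad/s.

40.3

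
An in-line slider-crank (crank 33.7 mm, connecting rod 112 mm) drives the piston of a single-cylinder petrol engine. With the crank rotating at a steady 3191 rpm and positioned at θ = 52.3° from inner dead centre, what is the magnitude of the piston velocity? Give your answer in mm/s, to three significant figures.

10600

ω = 2π·3191/60 = 334.2 rad/s
For an in-line slider-crank, x = r cosθ + √(L² − r² sin²θ), so v = −rω sinθ·[1 + r cosθ/√(L² − r² sin²θ)].
With r = 0.0337 m, L = 0.112 m, θ = 52.3°: √(L² − r² sin²θ) = 0.10878 m.
v = −0.0337·334.2·0.79122·[1 + 0.0337·0.61153/0.10878] = -10.598 m/s.
|v| = 10.598 m/s = 10598 mm/s.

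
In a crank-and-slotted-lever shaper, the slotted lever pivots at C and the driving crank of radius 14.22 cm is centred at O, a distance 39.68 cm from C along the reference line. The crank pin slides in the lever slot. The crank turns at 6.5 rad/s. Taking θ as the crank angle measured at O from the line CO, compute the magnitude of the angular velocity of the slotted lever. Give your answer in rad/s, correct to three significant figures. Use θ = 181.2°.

3.63

ω = 6.5 rad/s
Crank pin A relative to C: A = (d + r cosθ, r sinθ); lever angle φ = atan2(r sinθ, d + r cosθ).
Differentiating tanφ: φ̇ = rω(d cosθ + r)/(d² + r² + 2dr cosθ).
d² + r² + 2dr cosθ = |CA|² = 0.0648459 m²;  d cosθ + r = -0.25451 m.
|ω_lever| = |0.1422·6.5·-0.25451| / 0.0648459 = 3.6278 rad/s.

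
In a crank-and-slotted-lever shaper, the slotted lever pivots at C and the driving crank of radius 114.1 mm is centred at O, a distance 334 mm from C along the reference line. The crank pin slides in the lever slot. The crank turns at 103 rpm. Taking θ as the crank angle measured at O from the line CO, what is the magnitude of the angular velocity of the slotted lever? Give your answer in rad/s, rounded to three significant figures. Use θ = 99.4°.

0.654

ω = 10.79 rad/s (from 103 rpm).
Crank pin A relative to C: A = (d + r cosθ, r sinθ); lever angle φ = atan2(r sinθ, d + r cosθ).
Differentiating tanφ: φ̇ = rω(d cosθ + r)/(d² + r² + 2dr cosθ).
d² + r² + 2dr cosθ = |CA|² = 0.112126 m²;  d cosθ + r = +0.059549 m.
|ω_lever| = |0.1141·10.79·+0.059549| / 0.112126 = 0.65361 rad/s.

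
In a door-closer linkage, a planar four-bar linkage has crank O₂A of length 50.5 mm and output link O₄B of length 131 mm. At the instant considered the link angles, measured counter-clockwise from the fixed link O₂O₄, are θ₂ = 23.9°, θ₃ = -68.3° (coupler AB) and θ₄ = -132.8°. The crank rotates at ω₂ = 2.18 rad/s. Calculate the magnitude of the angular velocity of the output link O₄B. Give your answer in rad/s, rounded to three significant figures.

0.930

ω₂ = 2.18 rad/s
Differentiating the loop-closure r₂e^{iθ₂}+r₃e^{iθ₃}=r₁+r₄e^{iθ₄} gives r₂ω₂e^{iθ₂}+r₃ω₃e^{iθ₃}=r₄ω₄e^{iθ₄}.
Eliminating the other unknown: ω₄ = r₂ω₂ sin(θ₂−θ₃) / [r₄ sin(θ₄−θ₃)].
Numerator sine = +0.99926; denominator sine = -0.90259.
Result = 0.0505·2.18·(+0.99926) / (0.131·(-0.90259)) = -0.9304 rad/s; magnitude 0.9304 rad/s.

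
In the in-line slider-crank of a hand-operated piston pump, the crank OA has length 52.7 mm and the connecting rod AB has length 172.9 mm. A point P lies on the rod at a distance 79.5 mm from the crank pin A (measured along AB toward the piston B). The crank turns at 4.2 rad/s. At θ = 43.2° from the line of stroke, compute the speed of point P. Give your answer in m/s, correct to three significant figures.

0.189

ω = 4.2 rad/s.  Crank-pin speed |V_A| = rω = 0.22134 m/s, perpendicular to OA.
Rod angle: sinφ = −(r/L) sinθ ⇒ φ = -12.043°; ω_rod = −rω cosθ/√(L²−r²sin²θ) = -0.9542 rad/s.
V_P = V_A + ω_rod × AP, with AP = 0.0795 m along the rod.
Components: V_Px = −rω sinθ − a·ω_rod·sinφ = -0.16735 m/s;  V_Py = rω cosθ + a·ω_rod·cosφ = +0.087161 m/s.
|V_P| = √(V_Px² + V_Py²) = 0.18868 m/s.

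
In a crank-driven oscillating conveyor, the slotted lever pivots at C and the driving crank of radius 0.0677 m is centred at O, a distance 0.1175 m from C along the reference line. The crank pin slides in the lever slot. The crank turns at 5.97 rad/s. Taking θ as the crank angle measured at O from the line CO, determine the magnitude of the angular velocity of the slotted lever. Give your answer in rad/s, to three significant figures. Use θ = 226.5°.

0.716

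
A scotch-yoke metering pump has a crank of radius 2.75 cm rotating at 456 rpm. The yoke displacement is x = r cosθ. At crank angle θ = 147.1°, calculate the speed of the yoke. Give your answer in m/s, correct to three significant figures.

ω = 47.75 rad/s (from 456 rpm).
x = r cosθ ⇒ ẋ = −rω sinθ.
|v| = rω|sinθ| = 0.0275·47.75·|sin 147.1°| = 0.71329 m/s.

0.713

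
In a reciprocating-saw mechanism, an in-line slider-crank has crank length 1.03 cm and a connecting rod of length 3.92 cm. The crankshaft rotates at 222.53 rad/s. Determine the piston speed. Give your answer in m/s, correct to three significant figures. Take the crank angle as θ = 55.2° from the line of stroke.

2.17

ω = 222.5 rad/s
For an in-line slider-crank, x = r cosθ + √(L² − r² sin²θ), so v = −rω sinθ·[1 + r cosθ/√(L² − r² sin²θ)].
With r = 0.0103 m, L = 0.0392 m, θ = 55.2°: √(L² − r² sin²θ) = 0.038277 m.
v = −0.0103·222.5·0.82115·[1 + 0.0103·0.57071/0.038277] = -2.1712 m/s.
|v| = 2.1712 m/s.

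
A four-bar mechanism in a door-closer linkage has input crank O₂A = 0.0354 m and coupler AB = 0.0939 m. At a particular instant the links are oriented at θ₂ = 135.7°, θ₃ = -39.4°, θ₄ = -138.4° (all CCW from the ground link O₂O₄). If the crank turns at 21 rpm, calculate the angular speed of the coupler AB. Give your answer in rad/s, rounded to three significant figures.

0.837

ω₂ = 2.199 rad/s (from 21 rpm).
Differentiating the loop-closure r₂e^{iθ₂}+r₃e^{iθ₃}=r₁+r₄e^{iθ₄} gives r₂ω₂e^{iθ₂}+r₃ω₃e^{iθ₃}=r₄ω₄e^{iθ₄}.
Eliminating the other unknown: ω₃ = r₂ω₂ sin(θ₄−θ₂) / [r₃ sin(θ₃−θ₄)].
Numerator sine = +0.99744; denominator sine = +0.98769.
Result = 0.0354·2.199·(+0.99744) / (0.0939·(+0.98769)) = +0.83725 rad/s; magnitude 0.83725 rad/s.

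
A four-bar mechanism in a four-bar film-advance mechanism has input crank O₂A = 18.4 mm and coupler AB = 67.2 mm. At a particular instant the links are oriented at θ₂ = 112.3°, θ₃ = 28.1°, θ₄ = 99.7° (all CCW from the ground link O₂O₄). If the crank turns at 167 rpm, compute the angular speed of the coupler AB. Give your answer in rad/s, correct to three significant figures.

ω₂ = 17.49 rad/s (from 167 rpm).
Differentiating the loop-closure r₂e^{iθ₂}+r₃e^{iθ₃}=r₁+r₄e^{iθ₄} gives r₂ω₂e^{iθ₂}+r₃ω₃e^{iθ₃}=r₄ω₄e^{iθ₄}.
Eliminating the other unknown: ω₃ = r₂ω₂ sin(θ₄−θ₂) / [r₃ sin(θ₃−θ₄)].
Numerator sine = -0.21814; denominator sine = -0.94888.
Result = 0.0184·17.49·(-0.21814) / (0.0672·(-0.94888)) = +1.1008 rad/s; magnitude 1.1008 rad/s.

1.10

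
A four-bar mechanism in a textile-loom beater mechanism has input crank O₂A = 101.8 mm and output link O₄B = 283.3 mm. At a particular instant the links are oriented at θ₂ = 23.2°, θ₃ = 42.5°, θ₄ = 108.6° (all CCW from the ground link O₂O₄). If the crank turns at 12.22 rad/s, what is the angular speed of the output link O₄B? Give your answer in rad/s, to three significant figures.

1.59

ω₂ = 12.22 rad/s
Differentiating the loop-closure r₂e^{iθ₂}+r₃e^{iθ₃}=r₁+r₄e^{iθ₄} gives r₂ω₂e^{iθ₂}+r₃ω₃e^{iθ₃}=r₄ω₄e^{iθ₄}.
Eliminating the other unknown: ω₄ = r₂ω₂ sin(θ₂−θ₃) / [r₄ sin(θ₄−θ₃)].
Numerator sine = -0.33051; denominator sine = +0.91425.
Result = 0.1018·12.22·(-0.33051) / (0.2833·(+0.91425)) = -1.5874 rad/s; magnitude 1.5874 rad/s.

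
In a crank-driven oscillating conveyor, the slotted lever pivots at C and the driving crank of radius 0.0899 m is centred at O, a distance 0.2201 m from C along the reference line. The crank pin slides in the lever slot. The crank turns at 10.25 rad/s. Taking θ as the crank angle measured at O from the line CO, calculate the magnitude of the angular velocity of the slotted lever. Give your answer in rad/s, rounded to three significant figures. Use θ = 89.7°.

ω = 10.25 rad/s
Crank pin A relative to C: A = (d + r cosθ, r sinθ); lever angle φ = atan2(r sinθ, d + r cosθ).
Differentiating tanφ: φ̇ = rω(d cosθ + r)/(d² + r² + 2dr cosθ).
d² + r² + 2dr cosθ = |CA|² = 0.0567332 m²;  d cosθ + r = +0.091052 m.
|ω_lever| = |0.0899·10.25·+0.091052| / 0.0567332 = 1.4789 rad/s.

1.48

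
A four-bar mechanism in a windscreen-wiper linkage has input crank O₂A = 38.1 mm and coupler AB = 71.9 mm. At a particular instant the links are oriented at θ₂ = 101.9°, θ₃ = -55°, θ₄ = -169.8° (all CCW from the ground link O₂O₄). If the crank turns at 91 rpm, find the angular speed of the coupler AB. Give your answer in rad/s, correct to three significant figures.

ω₂ = 9.529 rad/s (from 91 rpm).
Differentiating the loop-closure r₂e^{iθ₂}+r₃e^{iθ₃}=r₁+r₄e^{iθ₄} gives r₂ω₂e^{iθ₂}+r₃ω₃e^{iθ₃}=r₄ω₄e^{iθ₄}.
Eliminating the other unknown: ω₃ = r₂ω₂ sin(θ₄−θ₂) / [r₃ sin(θ₃−θ₄)].
Numerator sine = +0.99956; denominator sine = +0.90778.
Result = 0.0381·9.529·(+0.99956) / (0.0719·(+0.90778)) = +5.5603 rad/s; magnitude 5.5603 rad/s.

5.56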